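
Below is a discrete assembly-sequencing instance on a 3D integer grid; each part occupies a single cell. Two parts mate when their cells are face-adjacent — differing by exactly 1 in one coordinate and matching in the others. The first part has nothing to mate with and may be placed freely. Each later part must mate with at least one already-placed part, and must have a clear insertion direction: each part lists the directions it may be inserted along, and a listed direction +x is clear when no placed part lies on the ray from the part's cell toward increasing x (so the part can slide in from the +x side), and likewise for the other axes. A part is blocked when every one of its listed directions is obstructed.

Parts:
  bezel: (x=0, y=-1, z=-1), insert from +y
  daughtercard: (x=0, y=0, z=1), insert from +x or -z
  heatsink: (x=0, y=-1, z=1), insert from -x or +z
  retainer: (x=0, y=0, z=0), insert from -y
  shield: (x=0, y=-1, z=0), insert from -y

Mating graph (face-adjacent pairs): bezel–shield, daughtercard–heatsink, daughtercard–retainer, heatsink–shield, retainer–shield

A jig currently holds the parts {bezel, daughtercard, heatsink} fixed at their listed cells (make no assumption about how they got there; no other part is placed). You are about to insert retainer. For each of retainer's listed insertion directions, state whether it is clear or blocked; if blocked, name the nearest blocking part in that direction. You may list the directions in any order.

-y: ray from retainer(0, 0, 0) has no placed part ⇒ clear

-y: clear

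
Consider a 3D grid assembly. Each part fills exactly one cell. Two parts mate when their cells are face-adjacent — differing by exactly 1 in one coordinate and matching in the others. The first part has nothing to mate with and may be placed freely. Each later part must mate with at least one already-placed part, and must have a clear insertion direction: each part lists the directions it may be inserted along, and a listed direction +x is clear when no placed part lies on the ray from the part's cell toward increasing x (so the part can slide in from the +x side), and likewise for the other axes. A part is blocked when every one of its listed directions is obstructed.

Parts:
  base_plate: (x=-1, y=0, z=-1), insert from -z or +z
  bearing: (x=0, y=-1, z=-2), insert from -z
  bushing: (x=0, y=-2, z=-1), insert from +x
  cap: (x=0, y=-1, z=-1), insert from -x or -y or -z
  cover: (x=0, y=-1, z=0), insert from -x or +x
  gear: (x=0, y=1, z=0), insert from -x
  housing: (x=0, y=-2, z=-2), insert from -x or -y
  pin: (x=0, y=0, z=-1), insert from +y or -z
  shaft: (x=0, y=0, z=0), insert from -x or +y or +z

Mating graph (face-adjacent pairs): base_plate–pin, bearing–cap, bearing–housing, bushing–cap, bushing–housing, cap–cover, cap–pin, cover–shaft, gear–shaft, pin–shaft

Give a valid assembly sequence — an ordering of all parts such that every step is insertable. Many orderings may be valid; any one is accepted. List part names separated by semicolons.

1. cap@(0, -1, -1) [-x clear] — {cap}
2. bushing@(0, -2, -1) [+x clear] — {bushing, cap}
3. bearing@(0, -1, -2) [-z clear] — {bearing, bushing, cap}
4. housing@(0, -2, -2) [-x clear] — {bearing, bushing, cap, housing}
5. cover@(0, -1, 0) [-x clear] — {bearing, bushing, cap, cover, housing}
6. shaft@(0, 0, 0) [-x clear] — {bearing, bushing, cap, cover, housing, shaft}
7. gear@(0, 1, 0) [-x clear] — {bearing, bushing, cap, cover, gear, housing, shaft}
8. pin@(0, 0, -1) [+y clear] — {bearing, bushing, cap, cover, gear, housing, pin, shaft}
9. base_plate@(-1, 0, -1) [-z clear] — {base_plate, bearing, bushing, cap, cover, gear, housing, pin, shaft}

cap; bushing; bearing; housing; cover; shaft; gear; pin; base_plate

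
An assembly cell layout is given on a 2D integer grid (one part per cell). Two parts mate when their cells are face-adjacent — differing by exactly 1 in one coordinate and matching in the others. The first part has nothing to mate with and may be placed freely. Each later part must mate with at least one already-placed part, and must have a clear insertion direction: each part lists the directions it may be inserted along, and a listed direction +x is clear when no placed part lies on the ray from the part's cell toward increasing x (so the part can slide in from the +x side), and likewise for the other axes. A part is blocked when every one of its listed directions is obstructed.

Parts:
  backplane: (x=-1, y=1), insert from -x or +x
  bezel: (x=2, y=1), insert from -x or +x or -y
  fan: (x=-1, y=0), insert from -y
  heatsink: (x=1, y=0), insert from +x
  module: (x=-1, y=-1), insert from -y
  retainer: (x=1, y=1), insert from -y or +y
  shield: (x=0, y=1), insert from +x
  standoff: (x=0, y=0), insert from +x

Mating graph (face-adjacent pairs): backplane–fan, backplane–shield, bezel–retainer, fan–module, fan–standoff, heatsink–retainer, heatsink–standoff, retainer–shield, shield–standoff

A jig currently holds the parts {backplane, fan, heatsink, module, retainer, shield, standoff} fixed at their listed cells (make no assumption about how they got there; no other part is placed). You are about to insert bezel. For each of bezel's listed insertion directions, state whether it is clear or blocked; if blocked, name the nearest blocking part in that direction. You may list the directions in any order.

+x: clear; -x: blocked by retainer; -y: clear

-x: nearest on ray is retainer@(1, 1) ⇒ blocked
+x: ray from bezel(2, 1) has no placed part ⇒ clear
-y: ray from bezel(2, 1) has no placed part ⇒ clear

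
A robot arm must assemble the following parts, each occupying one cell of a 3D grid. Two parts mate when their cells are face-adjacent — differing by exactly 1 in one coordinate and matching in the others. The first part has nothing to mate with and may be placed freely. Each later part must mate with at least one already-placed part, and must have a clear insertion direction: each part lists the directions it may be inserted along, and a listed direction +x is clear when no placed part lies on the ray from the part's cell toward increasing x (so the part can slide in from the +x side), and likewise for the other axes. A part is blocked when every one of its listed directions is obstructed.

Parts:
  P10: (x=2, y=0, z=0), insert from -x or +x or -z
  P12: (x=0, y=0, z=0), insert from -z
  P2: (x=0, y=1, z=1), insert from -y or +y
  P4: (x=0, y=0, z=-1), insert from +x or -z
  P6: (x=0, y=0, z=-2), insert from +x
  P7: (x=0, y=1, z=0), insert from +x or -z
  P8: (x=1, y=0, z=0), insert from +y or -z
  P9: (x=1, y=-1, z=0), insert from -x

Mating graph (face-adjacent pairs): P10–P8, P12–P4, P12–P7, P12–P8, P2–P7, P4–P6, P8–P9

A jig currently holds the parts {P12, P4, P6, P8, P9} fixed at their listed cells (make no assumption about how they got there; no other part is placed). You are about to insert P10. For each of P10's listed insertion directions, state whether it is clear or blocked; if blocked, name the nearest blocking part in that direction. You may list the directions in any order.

+x: clear; -x: blocked by P8; -z: clear

-x: nearest on ray is P8@(1, 0, 0) ⇒ blocked
+x: ray from P10(2, 0, 0) has no placed part ⇒ clear
-z: ray from P10(2, 0, 0) has no placed part ⇒ clear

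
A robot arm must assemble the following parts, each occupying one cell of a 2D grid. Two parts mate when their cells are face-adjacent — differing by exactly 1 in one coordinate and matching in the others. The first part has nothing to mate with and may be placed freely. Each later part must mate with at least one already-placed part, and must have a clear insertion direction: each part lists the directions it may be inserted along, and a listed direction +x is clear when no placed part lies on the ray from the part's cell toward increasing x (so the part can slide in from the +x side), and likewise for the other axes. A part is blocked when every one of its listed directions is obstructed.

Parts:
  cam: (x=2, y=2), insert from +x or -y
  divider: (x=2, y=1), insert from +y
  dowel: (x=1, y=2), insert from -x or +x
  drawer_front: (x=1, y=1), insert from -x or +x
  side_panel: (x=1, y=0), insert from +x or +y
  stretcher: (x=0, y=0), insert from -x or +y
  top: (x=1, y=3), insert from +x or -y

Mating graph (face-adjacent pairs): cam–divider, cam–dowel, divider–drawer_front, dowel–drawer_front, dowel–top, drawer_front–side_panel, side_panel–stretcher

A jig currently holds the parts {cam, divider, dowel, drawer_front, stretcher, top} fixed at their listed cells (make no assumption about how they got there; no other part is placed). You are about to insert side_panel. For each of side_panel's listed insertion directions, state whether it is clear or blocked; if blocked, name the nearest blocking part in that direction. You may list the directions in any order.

+x: clear; +y: blocked by drawer_front

+x: ray from side_panel(1, 0) has no placed part ⇒ clear
+y: nearest on ray is drawer_front@(1, 1) ⇒ blocked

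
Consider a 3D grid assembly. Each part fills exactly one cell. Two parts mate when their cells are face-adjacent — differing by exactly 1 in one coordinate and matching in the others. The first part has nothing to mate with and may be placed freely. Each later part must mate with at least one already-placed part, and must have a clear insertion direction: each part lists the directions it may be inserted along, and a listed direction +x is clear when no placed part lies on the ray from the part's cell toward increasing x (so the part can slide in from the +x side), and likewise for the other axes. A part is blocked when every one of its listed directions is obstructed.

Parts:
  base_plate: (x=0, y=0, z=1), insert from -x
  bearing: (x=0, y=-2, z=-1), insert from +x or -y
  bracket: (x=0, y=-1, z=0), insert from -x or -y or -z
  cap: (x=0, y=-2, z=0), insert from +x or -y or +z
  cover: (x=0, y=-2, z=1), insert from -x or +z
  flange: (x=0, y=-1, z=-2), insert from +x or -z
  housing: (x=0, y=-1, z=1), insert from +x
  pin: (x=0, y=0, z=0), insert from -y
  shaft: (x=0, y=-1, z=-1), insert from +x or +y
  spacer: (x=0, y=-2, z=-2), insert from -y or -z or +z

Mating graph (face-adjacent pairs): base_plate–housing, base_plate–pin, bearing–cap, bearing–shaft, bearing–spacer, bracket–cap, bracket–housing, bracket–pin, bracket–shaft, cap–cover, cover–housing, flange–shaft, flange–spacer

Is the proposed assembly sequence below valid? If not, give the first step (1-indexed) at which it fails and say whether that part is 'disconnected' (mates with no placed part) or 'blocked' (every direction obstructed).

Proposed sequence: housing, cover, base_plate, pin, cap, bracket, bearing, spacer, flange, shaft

1. housing@(0, -1, 1) [+x clear] — {housing}
2. cover@(0, -2, 1) [-x clear] — {cover, housing}
3. base_plate@(0, 0, 1) [-x clear] — {base_plate, cover, housing}
4. pin@(0, 0, 0) [-y clear] — {base_plate, cover, housing, pin}
5. cap@(0, -2, 0) [+x clear] — {base_plate, cap, cover, housing, pin}
6. bracket@(0, -1, 0) [-x clear] — {base_plate, bracket, cap, cover, housing, pin}
7. bearing@(0, -2, -1) [+x clear] — {base_plate, bearing, bracket, cap, cover, housing, pin}
8. spacer@(0, -2, -2) [-y clear] — {base_plate, bearing, bracket, cap, cover, housing, pin, spacer}
9. flange@(0, -1, -2) [+x clear] — {base_plate, bearing, bracket, cap, cover, flange, housing, pin, spacer}
10. shaft@(0, -1, -1) [+x clear] — {base_plate, bearing, bracket, cap, cover, flange, housing, pin, shaft, spacer}

Valid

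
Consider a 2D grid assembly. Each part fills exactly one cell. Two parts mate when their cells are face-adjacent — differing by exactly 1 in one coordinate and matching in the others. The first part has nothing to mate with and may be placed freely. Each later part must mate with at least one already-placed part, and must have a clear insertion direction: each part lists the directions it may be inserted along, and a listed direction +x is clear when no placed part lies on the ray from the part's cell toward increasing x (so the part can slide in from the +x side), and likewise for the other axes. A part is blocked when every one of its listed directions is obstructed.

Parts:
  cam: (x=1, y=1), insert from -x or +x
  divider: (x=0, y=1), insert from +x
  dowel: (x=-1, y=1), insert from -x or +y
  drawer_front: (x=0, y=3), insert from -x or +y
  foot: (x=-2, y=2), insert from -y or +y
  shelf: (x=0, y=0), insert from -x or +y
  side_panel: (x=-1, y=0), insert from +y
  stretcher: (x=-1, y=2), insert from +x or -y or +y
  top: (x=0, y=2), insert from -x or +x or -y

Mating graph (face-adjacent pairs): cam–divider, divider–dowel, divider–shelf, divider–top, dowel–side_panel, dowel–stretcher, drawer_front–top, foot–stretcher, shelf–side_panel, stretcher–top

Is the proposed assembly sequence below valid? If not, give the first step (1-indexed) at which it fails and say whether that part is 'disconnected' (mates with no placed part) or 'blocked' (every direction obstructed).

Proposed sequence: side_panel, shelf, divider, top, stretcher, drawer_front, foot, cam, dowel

Valid

1. side_panel@(-1, 0) [+y clear] — {side_panel}
2. shelf@(0, 0) [+y clear] — {shelf, side_panel}
3. divider@(0, 1) [+x clear] — {divider, shelf, side_panel}
4. top@(0, 2) [-x clear] — {divider, shelf, side_panel, top}
5. stretcher@(-1, 2) [+y clear] — {divider, shelf, side_panel, stretcher, top}
6. drawer_front@(0, 3) [-x clear] — {divider, drawer_front, shelf, side_panel, stretcher, top}
7. foot@(-2, 2) [-y clear] — {divider, drawer_front, foot, shelf, side_panel, stretcher, top}
8. cam@(1, 1) [+x clear] — {cam, divider, drawer_front, foot, shelf, side_panel, stretcher, top}
9. dowel@(-1, 1) [-x clear] — {cam, divider, dowel, drawer_front, foot, shelf, side_panel, stretcher, top}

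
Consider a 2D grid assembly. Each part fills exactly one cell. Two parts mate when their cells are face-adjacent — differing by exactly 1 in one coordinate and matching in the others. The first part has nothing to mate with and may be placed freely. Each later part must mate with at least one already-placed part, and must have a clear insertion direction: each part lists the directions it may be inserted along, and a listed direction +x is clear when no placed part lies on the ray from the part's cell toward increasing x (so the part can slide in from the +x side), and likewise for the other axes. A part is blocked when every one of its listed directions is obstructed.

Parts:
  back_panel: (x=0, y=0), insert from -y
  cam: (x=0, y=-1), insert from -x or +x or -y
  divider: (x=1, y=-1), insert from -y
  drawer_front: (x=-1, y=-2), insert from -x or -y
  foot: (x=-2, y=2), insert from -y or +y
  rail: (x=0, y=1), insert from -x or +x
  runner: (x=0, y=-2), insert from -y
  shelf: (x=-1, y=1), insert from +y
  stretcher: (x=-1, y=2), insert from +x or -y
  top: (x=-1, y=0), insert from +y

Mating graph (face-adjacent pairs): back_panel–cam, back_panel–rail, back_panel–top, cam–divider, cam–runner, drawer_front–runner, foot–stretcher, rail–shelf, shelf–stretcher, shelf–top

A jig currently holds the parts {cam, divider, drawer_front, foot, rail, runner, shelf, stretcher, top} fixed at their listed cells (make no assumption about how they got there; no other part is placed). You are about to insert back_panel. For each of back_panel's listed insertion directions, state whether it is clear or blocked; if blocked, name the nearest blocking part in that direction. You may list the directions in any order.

-y: blocked by cam

-y: nearest on ray is cam@(0, -1) ⇒ blocked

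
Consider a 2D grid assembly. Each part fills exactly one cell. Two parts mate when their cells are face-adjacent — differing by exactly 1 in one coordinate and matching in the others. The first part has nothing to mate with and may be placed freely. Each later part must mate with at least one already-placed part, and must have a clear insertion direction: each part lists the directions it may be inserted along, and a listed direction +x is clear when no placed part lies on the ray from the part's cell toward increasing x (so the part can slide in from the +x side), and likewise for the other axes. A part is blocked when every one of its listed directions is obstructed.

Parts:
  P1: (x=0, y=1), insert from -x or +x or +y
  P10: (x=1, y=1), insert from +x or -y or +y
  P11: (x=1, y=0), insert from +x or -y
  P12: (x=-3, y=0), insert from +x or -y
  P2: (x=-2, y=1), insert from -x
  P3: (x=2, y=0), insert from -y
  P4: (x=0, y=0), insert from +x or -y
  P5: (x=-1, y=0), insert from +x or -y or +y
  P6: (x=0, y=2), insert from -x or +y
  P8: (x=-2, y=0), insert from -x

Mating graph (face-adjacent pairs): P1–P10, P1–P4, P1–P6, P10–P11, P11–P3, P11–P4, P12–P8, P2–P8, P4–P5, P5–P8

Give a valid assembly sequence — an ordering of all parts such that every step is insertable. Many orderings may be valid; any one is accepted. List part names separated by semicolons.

1. P5@(-1, 0) [+x clear] — {P5}
2. P4@(0, 0) [+x clear] — {P4, P5}
3. P1@(0, 1) [-x clear] — {P1, P4, P5}
4. P6@(0, 2) [-x clear] — {P1, P4, P5, P6}
5. P10@(1, 1) [+x clear] — {P1, P10, P4, P5, P6}
6. P11@(1, 0) [+x clear] — {P1, P10, P11, P4, P5, P6}
7. P8@(-2, 0) [-x clear] — {P1, P10, P11, P4, P5, P6, P8}
8. P2@(-2, 1) [-x clear] — {P1, P10, P11, P2, P4, P5, P6, P8}
9. P12@(-3, 0) [-y clear] — {P1, P10, P11, P12, P2, P4, P5, P6, P8}
10. P3@(2, 0) [-y clear] — {P1, P10, P11, P12, P2, P3, P4, P5, P6, P8}

P5; P4; P1; P6; P10; P11; P8; P2; P12; P3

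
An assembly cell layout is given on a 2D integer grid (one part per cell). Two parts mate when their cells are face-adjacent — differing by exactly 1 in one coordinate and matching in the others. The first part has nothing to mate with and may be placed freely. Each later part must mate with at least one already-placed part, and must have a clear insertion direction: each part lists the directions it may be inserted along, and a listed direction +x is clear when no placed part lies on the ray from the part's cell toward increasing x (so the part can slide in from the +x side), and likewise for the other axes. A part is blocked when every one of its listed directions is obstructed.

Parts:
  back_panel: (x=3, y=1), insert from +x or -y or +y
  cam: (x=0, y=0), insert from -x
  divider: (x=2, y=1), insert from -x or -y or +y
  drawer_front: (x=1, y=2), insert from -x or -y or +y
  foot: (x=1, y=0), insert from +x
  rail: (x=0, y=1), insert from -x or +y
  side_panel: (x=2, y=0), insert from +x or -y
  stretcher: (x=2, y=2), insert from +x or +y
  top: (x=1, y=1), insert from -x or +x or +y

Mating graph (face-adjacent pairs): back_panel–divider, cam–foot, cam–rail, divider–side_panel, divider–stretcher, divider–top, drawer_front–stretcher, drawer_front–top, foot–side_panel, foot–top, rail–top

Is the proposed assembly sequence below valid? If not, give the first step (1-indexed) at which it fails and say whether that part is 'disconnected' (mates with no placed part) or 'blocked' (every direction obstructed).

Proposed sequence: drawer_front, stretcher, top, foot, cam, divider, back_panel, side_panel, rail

Valid

1. drawer_front@(1, 2) [-x clear] — {drawer_front}
2. stretcher@(2, 2) [+x clear] — {drawer_front, stretcher}
3. top@(1, 1) [-x clear] — {drawer_front, stretcher, top}
4. foot@(1, 0) [+x clear] — {drawer_front, foot, stretcher, top}
5. cam@(0, 0) [-x clear] — {cam, drawer_front, foot, stretcher, top}
6. divider@(2, 1) [-y clear] — {cam, divider, drawer_front, foot, stretcher, top}
7. back_panel@(3, 1) [+x clear] — {back_panel, cam, divider, drawer_front, foot, stretcher, top}
8. side_panel@(2, 0) [+x clear] — {back_panel, cam, divider, drawer_front, foot, side_panel, stretcher, top}
9. rail@(0, 1) [-x clear] — {back_panel, cam, divider, drawer_front, foot, rail, side_panel, stretcher, top}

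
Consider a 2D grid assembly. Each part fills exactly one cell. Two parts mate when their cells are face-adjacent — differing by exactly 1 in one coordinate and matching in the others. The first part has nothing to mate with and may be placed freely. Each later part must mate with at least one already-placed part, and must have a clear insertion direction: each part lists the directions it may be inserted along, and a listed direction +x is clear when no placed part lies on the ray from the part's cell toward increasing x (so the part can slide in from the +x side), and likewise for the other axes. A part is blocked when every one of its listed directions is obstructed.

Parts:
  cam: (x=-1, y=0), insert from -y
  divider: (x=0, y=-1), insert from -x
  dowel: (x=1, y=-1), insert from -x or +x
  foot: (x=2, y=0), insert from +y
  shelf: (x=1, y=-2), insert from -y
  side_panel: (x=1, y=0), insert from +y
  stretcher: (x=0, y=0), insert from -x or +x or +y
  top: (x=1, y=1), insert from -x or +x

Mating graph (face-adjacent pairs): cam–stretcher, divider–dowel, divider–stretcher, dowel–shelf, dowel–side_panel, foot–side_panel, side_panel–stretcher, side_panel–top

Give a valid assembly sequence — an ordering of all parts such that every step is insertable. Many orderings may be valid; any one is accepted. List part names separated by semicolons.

1. side_panel@(1, 0) [+y clear] — {side_panel}
2. top@(1, 1) [-x clear] — {side_panel, top}
3. dowel@(1, -1) [-x clear] — {dowel, side_panel, top}
4. shelf@(1, -2) [-y clear] — {dowel, shelf, side_panel, top}
5. stretcher@(0, 0) [-x clear] — {dowel, shelf, side_panel, stretcher, top}
6. cam@(-1, 0) [-y clear] — {cam, dowel, shelf, side_panel, stretcher, top}
7. foot@(2, 0) [+y clear] — {cam, dowel, foot, shelf, side_panel, stretcher, top}
8. divider@(0, -1) [-x clear] — {cam, divider, dowel, foot, shelf, side_panel, stretcher, top}

side_panel; top; dowel; shelf; stretcher; cam; foot; divider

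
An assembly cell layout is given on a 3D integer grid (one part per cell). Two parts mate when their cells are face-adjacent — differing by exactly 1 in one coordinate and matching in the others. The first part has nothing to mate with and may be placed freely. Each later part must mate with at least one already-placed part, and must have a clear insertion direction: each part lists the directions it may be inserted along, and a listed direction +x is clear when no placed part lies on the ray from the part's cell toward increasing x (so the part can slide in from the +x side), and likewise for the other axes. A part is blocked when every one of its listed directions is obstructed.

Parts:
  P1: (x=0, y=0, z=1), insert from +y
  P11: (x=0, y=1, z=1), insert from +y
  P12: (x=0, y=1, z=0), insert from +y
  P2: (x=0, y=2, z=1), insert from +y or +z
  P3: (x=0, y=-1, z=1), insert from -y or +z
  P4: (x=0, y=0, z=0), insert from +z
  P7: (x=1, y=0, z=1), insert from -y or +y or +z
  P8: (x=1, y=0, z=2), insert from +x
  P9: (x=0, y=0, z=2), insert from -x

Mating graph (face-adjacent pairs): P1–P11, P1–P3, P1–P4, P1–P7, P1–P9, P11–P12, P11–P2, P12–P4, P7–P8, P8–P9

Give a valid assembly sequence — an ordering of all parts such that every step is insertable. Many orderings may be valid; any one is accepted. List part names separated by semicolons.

1. P4@(0, 0, 0) [+z clear] — {P4}
2. P1@(0, 0, 1) [+y clear] — {P1, P4}
3. P9@(0, 0, 2) [-x clear] — {P1, P4, P9}
4. P3@(0, -1, 1) [-y clear] — {P1, P3, P4, P9}
5. P7@(1, 0, 1) [-y clear] — {P1, P3, P4, P7, P9}
6. P11@(0, 1, 1) [+y clear] — {P1, P11, P3, P4, P7, P9}
7. P2@(0, 2, 1) [+y clear] — {P1, P11, P2, P3, P4, P7, P9}
8. P8@(1, 0, 2) [+x clear] — {P1, P11, P2, P3, P4, P7, P8, P9}
9. P12@(0, 1, 0) [+y clear] — {P1, P11, P12, P2, P3, P4, P7, P8, P9}

P4; P1; P9; P3; P7; P11; P2; P8; P12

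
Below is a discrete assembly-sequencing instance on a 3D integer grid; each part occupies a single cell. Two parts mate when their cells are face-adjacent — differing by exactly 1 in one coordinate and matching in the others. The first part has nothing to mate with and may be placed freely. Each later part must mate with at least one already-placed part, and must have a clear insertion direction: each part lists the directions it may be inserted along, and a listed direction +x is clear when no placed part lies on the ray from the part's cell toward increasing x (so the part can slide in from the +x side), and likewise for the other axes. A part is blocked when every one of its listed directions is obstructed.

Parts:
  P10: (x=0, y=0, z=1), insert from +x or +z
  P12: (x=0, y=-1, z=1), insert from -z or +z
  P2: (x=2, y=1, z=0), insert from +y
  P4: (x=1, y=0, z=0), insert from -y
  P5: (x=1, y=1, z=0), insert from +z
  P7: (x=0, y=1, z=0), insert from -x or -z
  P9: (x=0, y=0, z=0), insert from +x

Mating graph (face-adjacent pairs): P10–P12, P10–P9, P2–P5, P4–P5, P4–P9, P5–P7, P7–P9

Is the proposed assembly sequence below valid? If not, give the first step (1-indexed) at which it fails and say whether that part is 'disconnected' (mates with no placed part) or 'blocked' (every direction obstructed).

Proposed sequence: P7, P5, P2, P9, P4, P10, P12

1. P7@(0, 1, 0) [-x clear] — {P7}
2. P5@(1, 1, 0) [+z clear] — {P5, P7}
3. P2@(2, 1, 0) [+y clear] — {P2, P5, P7}
4. P9@(0, 0, 0) [+x clear] — {P2, P5, P7, P9}
5. P4@(1, 0, 0) [-y clear] — {P2, P4, P5, P7, P9}
6. P10@(0, 0, 1) [+x clear] — {P10, P2, P4, P5, P7, P9}
7. P12@(0, -1, 1) [-z clear] — {P10, P12, P2, P4, P5, P7, P9}

Valid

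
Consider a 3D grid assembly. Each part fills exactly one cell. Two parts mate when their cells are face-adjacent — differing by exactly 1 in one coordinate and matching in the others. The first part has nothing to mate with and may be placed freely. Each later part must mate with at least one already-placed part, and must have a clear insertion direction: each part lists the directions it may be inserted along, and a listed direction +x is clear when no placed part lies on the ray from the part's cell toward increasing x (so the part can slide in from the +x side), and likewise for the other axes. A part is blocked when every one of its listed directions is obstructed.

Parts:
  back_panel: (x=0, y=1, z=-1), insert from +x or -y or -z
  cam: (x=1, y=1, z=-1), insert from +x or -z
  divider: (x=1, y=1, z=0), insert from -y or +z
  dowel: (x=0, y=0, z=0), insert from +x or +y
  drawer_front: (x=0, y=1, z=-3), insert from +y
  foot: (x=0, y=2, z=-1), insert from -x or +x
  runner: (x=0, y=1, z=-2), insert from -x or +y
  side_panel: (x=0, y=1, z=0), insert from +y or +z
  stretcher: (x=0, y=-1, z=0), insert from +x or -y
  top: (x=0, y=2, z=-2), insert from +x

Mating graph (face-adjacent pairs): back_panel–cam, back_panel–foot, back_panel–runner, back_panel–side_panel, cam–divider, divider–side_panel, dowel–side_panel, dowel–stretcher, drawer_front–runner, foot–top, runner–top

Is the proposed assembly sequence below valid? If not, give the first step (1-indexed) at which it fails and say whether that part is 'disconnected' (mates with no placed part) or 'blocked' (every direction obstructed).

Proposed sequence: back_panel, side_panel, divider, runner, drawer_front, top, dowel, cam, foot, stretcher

1. back_panel@(0, 1, -1) [+x clear] — {back_panel}
2. side_panel@(0, 1, 0) [+y clear] — {back_panel, side_panel}
3. divider@(1, 1, 0) [-y clear] — {back_panel, divider, side_panel}
4. runner@(0, 1, -2) [-x clear] — {back_panel, divider, runner, side_panel}
5. drawer_front@(0, 1, -3) [+y clear] — {back_panel, divider, drawer_front, runner, side_panel}
6. top@(0, 2, -2) [+x clear] — {back_panel, divider, drawer_front, runner, side_panel, top}
7. dowel@(0, 0, 0) [+x clear] — {back_panel, divider, dowel, drawer_front, runner, side_panel, top}
8. cam@(1, 1, -1) [+x clear] — {back_panel, cam, divider, dowel, drawer_front, runner, side_panel, top}
9. foot@(0, 2, -1) [-x clear] — {back_panel, cam, divider, dowel, drawer_front, foot, runner, side_panel, top}
10. stretcher@(0, -1, 0) [+x clear] — {back_panel, cam, divider, dowel, drawer_front, foot, runner, side_panel, stretcher, top}

Valid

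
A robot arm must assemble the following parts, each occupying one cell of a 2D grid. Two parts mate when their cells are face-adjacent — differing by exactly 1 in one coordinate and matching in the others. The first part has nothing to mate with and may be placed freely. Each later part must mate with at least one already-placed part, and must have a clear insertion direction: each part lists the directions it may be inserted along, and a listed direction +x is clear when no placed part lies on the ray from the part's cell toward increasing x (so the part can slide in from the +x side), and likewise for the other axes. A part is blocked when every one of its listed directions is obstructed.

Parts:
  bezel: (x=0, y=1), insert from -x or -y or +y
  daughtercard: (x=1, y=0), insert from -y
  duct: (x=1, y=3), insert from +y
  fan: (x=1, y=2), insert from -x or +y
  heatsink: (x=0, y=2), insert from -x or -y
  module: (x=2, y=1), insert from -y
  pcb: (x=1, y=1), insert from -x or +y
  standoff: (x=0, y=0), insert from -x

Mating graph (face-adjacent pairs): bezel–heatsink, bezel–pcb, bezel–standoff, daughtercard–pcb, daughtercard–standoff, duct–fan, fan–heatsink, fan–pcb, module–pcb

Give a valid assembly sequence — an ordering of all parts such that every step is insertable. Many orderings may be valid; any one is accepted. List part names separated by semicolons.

1. heatsink@(0, 2) [-x clear] — {heatsink}
2. bezel@(0, 1) [-x clear] — {bezel, heatsink}
3. pcb@(1, 1) [+y clear] — {bezel, heatsink, pcb}
4. fan@(1, 2) [+y clear] — {bezel, fan, heatsink, pcb}
5. module@(2, 1) [-y clear] — {bezel, fan, heatsink, module, pcb}
6. daughtercard@(1, 0) [-y clear] — {bezel, daughtercard, fan, heatsink, module, pcb}
7. duct@(1, 3) [+y clear] — {bezel, daughtercard, duct, fan, heatsink, module, pcb}
8. standoff@(0, 0) [-x clear] — {bezel, daughtercard, duct, fan, heatsink, module, pcb, standoff}

heatsink; bezel; pcb; fan; module; daughtercard; duct; standoff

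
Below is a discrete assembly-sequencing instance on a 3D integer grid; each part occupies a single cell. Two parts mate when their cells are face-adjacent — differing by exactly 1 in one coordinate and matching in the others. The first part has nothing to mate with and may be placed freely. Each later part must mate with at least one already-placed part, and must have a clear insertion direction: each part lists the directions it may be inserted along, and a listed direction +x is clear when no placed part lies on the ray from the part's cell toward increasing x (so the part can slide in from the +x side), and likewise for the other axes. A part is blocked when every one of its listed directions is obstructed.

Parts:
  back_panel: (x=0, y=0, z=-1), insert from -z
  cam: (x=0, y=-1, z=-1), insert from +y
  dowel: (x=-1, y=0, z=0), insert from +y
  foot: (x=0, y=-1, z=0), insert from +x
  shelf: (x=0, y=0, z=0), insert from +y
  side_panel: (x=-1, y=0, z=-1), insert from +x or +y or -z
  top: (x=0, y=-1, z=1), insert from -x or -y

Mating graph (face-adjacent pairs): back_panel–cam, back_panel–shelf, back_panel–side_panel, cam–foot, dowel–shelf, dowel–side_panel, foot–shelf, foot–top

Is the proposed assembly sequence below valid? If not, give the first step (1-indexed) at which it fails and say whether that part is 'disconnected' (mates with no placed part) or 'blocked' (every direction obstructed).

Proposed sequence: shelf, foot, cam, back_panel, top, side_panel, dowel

Valid

1. shelf@(0, 0, 0) [+y clear] — {shelf}
2. foot@(0, -1, 0) [+x clear] — {foot, shelf}
3. cam@(0, -1, -1) [+y clear] — {cam, foot, shelf}
4. back_panel@(0, 0, -1) [-z clear] — {back_panel, cam, foot, shelf}
5. top@(0, -1, 1) [-x clear] — {back_panel, cam, foot, shelf, top}
6. side_panel@(-1, 0, -1) [+y clear] — {back_panel, cam, foot, shelf, side_panel, top}
7. dowel@(-1, 0, 0) [+y clear] — {back_panel, cam, dowel, foot, shelf, side_panel, top}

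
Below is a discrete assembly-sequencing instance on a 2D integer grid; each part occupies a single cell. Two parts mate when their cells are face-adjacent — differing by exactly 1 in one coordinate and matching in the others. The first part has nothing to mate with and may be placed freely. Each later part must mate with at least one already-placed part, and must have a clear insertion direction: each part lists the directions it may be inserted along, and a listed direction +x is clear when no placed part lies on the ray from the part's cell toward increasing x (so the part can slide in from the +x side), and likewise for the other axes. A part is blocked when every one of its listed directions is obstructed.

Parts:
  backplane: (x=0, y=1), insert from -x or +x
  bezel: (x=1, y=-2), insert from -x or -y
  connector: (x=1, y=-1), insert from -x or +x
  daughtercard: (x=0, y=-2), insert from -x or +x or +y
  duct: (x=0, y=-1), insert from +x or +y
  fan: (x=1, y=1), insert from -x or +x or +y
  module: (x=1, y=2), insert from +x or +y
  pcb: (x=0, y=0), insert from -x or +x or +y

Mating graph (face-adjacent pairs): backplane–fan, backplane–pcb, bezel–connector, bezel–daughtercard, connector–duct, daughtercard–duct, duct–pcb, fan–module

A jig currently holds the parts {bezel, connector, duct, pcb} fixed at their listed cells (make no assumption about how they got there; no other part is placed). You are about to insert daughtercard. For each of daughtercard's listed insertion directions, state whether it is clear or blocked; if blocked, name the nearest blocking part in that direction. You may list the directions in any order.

-x: ray from daughtercard(0, -2) has no placed part ⇒ clear
+x: nearest on ray is bezel@(1, -2) ⇒ blocked
+y: nearest on ray is duct@(0, -1) ⇒ blocked

+x: blocked by bezel; +y: blocked by duct; -x: clear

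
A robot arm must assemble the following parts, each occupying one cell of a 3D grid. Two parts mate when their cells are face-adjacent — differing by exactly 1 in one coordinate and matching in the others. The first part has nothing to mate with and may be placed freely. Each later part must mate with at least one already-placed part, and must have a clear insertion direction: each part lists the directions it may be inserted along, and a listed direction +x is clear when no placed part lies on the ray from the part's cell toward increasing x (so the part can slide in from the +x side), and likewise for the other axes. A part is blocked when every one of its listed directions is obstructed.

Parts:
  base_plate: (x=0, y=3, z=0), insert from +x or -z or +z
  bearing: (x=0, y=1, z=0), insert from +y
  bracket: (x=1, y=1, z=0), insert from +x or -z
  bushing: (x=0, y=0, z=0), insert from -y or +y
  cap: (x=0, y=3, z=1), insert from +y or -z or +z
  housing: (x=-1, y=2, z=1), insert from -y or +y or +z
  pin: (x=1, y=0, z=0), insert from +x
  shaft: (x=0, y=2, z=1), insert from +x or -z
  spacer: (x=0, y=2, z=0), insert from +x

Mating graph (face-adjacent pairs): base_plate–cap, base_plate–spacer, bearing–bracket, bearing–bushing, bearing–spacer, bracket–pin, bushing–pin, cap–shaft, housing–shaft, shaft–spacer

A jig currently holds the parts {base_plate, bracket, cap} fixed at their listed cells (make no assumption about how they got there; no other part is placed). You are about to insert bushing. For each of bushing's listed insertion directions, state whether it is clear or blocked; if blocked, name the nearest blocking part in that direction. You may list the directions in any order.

-y: ray from bushing(0, 0, 0) has no placed part ⇒ clear
+y: nearest on ray is base_plate@(0, 3, 0) ⇒ blocked

+y: blocked by base_plate; -y: clear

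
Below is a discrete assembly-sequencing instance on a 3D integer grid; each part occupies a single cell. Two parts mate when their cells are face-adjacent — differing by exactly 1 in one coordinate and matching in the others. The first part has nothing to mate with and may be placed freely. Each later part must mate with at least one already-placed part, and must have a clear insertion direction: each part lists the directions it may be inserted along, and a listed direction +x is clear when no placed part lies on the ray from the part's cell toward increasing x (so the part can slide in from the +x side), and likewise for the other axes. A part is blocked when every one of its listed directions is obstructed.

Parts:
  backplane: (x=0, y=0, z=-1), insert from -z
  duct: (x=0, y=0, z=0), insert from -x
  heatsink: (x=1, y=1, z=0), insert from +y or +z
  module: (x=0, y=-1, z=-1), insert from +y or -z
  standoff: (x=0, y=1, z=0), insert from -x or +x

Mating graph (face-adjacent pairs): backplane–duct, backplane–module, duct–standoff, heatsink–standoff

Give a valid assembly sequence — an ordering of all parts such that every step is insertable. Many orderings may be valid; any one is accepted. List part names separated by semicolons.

1. duct@(0, 0, 0) [-x clear] — {duct}
2. backplane@(0, 0, -1) [-z clear] — {backplane, duct}
3. standoff@(0, 1, 0) [-x clear] — {backplane, duct, standoff}
4. heatsink@(1, 1, 0) [+y clear] — {backplane, duct, heatsink, standoff}
5. module@(0, -1, -1) [-z clear] — {backplane, duct, heatsink, module, standoff}

duct; backplane; standoff; heatsink; module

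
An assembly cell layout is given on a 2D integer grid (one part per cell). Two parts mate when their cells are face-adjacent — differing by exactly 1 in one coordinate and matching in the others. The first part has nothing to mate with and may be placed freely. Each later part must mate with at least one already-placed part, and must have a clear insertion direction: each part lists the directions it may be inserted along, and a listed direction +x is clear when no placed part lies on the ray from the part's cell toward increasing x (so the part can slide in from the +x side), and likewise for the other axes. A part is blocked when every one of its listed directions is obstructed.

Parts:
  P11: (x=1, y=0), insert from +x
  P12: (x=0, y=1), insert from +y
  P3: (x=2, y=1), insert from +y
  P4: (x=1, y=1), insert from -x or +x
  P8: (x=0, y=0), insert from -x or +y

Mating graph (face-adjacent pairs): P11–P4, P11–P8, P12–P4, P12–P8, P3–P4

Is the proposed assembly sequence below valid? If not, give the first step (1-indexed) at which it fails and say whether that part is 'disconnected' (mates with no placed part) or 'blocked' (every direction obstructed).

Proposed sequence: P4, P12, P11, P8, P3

Valid

1. P4@(1, 1) [-x clear] — {P4}
2. P12@(0, 1) [+y clear] — {P12, P4}
3. P11@(1, 0) [+x clear] — {P11, P12, P4}
4. P8@(0, 0) [-x clear] — {P11, P12, P4, P8}
5. P3@(2, 1) [+y clear] — {P11, P12, P3, P4, P8}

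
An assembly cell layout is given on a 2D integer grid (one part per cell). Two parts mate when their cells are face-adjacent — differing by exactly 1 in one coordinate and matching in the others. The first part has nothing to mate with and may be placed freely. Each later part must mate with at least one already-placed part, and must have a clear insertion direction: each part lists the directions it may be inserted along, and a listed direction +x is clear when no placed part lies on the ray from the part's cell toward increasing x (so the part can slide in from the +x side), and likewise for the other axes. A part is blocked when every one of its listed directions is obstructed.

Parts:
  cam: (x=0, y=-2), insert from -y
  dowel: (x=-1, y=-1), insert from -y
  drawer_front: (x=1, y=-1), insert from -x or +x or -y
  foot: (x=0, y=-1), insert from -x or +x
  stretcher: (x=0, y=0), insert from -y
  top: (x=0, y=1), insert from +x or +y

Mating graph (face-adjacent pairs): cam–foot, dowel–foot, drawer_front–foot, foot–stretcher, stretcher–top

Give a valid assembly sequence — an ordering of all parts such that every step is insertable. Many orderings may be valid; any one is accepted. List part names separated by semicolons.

top; stretcher; foot; drawer_front; dowel; cam

1. top@(0, 1) [+x clear] — {top}
2. stretcher@(0, 0) [-y clear] — {stretcher, top}
3. foot@(0, -1) [-x clear] — {foot, stretcher, top}
4. drawer_front@(1, -1) [+x clear] — {drawer_front, foot, stretcher, top}
5. dowel@(-1, -1) [-y clear] — {dowel, drawer_front, foot, stretcher, top}
6. cam@(0, -2) [-y clear] — {cam, dowel, drawer_front, foot, stretcher, top}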